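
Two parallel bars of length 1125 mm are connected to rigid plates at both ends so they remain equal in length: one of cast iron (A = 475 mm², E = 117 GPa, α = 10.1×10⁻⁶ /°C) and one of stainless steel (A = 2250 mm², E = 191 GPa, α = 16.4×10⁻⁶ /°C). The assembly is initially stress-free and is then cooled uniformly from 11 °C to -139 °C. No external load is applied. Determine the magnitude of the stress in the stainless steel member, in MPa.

σ ≈ 20.7 MPa (tensile)

Both members must finish at the same length. With the larger α, the stainless steel tends to over-contract; the plates restrain it, putting the stainless steel in tension and the cast iron in compression. With no external load the two internal forces are equal and opposite, magnitude P.
Setting the final lengths equal and cancelling L: (α₁ − α₂)ΔT = P/(A₁E₁) + P/(A₂E₂).
|α₁ − α₂|·ΔT = 6.3×10⁻⁶ × 150 = 0.000945.
1/(A₁E₁) + 1/(A₂E₂) = 1/(475×117×10³) + 1/(2250×191×10³) = 2.032×10⁻⁸ N⁻¹.
So P = 0.000945 / 2.032×10⁻⁸ = 46.5 kN.
σ_{stainless steel} = P/A₂ = 46500/2250 = 20.67 MPa, tensile.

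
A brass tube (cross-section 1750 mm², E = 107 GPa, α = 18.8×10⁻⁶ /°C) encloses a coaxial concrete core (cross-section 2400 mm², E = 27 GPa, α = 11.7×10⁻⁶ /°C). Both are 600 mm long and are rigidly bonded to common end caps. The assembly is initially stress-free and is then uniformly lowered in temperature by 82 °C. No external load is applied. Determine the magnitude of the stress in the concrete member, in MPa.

The brass has the larger α, so on cooling it would change length more than the concrete if both were free. The rigid plates force a common final length, so the brass is put into tension and the concrete into compression, with equal and opposite forces P (no external load).
Equating the net (thermal + elastic) strains gives |α₁ − α₂|·ΔT = P·[1/(A₁E₁) + 1/(A₂E₂)].
|α₁ − α₂|·ΔT = 7.1×10⁻⁶ × 82 = 0.0005822.
1/(A₁E₁) + 1/(A₂E₂) = 1/(1750×107×10³) + 1/(2400×27×10³) = 2.077×10⁻⁸ N⁻¹.
P = 0.0005822 / 2.077×10⁻⁸ = 28030 N = 28.03 kN.
σ_{concrete} = P/A₂ = 28030/2400 = 11.68 MPa, compressive.

σ ≈ 11.7 MPa (compressive)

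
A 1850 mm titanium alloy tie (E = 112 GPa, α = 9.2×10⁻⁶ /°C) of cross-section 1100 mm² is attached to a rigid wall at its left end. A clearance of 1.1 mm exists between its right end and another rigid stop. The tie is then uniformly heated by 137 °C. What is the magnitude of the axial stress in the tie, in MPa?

If the wall were absent the tie would grow by αΔT L = 9.2×10⁻⁶ × 137 × 1850 = 2.332 mm.
After closing the 1.1 mm clearance, 2.332 − 1.1 = 1.232 mm of expansion remains to be suppressed by the wall.
That suppressed elongation corresponds to σ = E·Δ/L = 112×10³ × 1.232/1850 = 74.57 MPa.

σ ≈ 74.6 MPa (compressive)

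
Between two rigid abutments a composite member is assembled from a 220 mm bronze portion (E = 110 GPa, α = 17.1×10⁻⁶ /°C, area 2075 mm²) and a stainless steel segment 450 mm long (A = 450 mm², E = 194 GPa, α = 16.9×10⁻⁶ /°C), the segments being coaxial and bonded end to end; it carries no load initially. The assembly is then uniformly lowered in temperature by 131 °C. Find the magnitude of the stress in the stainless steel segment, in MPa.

σ ≈ 541 MPa (tensile)

Free thermal contraction of the whole bar: Σ αᵢΔT Lᵢ = 17.1×10⁻⁶×131×220 + 16.9×10⁻⁶×131×450 = 1.489 mm.
The rigid supports impose zero overall length change; the single axial force P common to all segments must satisfy P Σ Lᵢ/(AᵢEᵢ) = δ_free.
Σ Lᵢ/(AᵢEᵢ) = 220/(2075×110×10³) + 450/(450×194×10³) = 6.118×10⁻⁶ mm/N.
P = 1.489 / 6.118×10⁻⁶ = 243400 N = 243.4 kN, tensile.
σ_{stainless steel} = P / A = 243400 / 450 = 540.8 MPa.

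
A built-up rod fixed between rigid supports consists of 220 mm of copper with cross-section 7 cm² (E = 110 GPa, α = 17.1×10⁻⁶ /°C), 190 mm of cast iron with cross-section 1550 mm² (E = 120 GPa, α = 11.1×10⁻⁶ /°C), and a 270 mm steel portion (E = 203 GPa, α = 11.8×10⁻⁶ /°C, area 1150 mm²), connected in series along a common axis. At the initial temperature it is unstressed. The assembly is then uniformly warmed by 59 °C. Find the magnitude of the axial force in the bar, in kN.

If the supports were absent, the total length change would be Σ αᵢΔT Lᵢ = 17.1×10⁻⁶×59×220 + 11.1×10⁻⁶×59×190 + 11.8×10⁻⁶×59×270 = 0.5344 mm.
The rigid supports impose zero overall length change; the single axial force P common to all segments must satisfy P Σ Lᵢ/(AᵢEᵢ) = δ_free.
Σ Lᵢ/(AᵢEᵢ) = 220/(700×110×10³) + 190/(1550×120×10³) + 270/(1150×203×10³) = 5.035×10⁻⁶ mm/N.
P = 0.5344 / 5.035×10⁻⁶ = 106100 N = 106.1 kN, compressive.

P ≈ 106 kN (compressive)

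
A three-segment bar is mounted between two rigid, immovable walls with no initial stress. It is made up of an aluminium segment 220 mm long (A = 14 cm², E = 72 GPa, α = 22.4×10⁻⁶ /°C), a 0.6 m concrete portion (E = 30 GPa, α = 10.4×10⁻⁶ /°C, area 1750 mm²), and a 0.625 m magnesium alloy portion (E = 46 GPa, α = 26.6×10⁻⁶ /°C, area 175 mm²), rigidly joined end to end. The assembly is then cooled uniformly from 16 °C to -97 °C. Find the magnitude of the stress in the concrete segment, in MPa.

σ ≈ 19.7 MPa (tensile)

With the walls removed the bar would change length by δ_free = Σ αᵢΔT Lᵢ = 22.4×10⁻⁶×113×220 + 10.4×10⁻⁶×113×600 + 26.6×10⁻⁶×113×625 = 3.141 mm.
The walls prevent any net length change, so an axial force P (same in every segment) develops. Compatibility: P · Σ Lᵢ/(AᵢEᵢ) = δ_free.
The series flexibility is Σ Lᵢ/(AᵢEᵢ) = 220/(1400×72×10³) + 600/(1750×30×10³) + 625/(175×46×10³) = 9.125×10⁻⁵ mm/N.
So P = 3.141 / 9.125×10⁻⁵ = 34.42 kN, tensile.
σ_{concrete} = P / A = 34420 / 1750 = 19.67 MPa.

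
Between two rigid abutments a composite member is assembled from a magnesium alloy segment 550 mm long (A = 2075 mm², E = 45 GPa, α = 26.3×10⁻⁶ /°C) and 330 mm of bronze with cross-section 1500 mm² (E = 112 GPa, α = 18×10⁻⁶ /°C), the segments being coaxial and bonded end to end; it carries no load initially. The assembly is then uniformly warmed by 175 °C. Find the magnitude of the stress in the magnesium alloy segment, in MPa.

With the walls removed the bar would change length by δ_free = Σ αᵢΔT Lᵢ = 26.3×10⁻⁶×175×550 + 18×10⁻⁶×175×330 = 3.571 mm.
The rigid supports impose zero overall length change; the single axial force P common to all segments must satisfy P Σ Lᵢ/(AᵢEᵢ) = δ_free.
Σ Lᵢ/(AᵢEᵢ) = 550/(2075×45×10³) + 330/(1500×112×10³) = 7.855×10⁻⁶ mm/N.
P = 3.571 / 7.855×10⁻⁶ = 454600 N = 454.6 kN, compressive.
σ_{magnesium alloy} = P / A = 454600 / 2075 = 219.1 MPa.

σ ≈ 219 MPa (compressive)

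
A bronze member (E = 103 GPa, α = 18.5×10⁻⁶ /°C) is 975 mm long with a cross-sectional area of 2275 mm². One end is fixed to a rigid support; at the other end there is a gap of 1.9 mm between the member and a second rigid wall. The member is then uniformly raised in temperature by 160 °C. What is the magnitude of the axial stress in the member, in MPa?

Unrestrained expansion: δ_free = αΔT L = 18.5×10⁻⁶ × 160 × 975 = 2.886 mm.
The gap closes (δ_free > 1.9 mm) and the wall then resists a further 2.886 − 1.9 = 0.986 mm of expansion.
That suppressed elongation corresponds to σ = E·Δ/L = 103×10³ × 0.986/975 = 104.2 MPa.

σ ≈ 104 MPa (compressive)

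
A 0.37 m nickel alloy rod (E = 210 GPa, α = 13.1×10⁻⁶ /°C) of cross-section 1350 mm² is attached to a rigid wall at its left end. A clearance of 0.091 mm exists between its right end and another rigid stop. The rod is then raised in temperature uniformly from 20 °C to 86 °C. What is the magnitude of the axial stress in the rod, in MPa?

σ ≈ 130 MPa (compressive)

Free thermal elongation = αΔT L = 13.1×10⁻⁶ × 66 × 370 = 0.3199 mm.
After closing the 0.091 mm clearance, 0.3199 − 0.091 = 0.2289 mm of expansion remains to be suppressed by the wall.
So σ = E(δ_free − g)/L = 210×10³ × 0.2289/370 = 129.9 MPa.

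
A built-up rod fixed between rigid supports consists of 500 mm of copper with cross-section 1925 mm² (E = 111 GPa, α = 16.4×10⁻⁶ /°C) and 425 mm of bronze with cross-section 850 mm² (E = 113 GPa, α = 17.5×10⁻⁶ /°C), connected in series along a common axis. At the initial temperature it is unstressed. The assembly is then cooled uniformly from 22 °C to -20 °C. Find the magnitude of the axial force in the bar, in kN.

P ≈ 97.1 kN (tensile)

If the supports were absent, the total length change would be Σ αᵢΔT Lᵢ = 16.4×10⁻⁶×42×500 + 17.5×10⁻⁶×42×425 = 0.6568 mm.
The rigid supports impose zero overall length change; the single axial force P common to all segments must satisfy P Σ Lᵢ/(AᵢEᵢ) = δ_free.
Σ Lᵢ/(AᵢEᵢ) = 500/(1925×111×10³) + 425/(850×113×10³) = 6.765×10⁻⁶ mm/N.
Hence P = δ_free / Σ(L/AE) = 0.6568/6.765×10⁻⁶ = 97.09 kN (tensile).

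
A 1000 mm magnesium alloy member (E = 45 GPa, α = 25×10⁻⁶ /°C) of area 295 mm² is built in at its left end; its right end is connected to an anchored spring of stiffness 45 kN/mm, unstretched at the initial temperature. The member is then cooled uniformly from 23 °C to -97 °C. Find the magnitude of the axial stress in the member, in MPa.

σ ≈ 104 MPa (tensile)

Free thermal contraction: δ_free = αΔT L = 25×10⁻⁶ × 120 × 1000 = 3 mm.
Let P be the tensile force in the spring. The member extends elastically by PL/(AE) and the spring stretches by P/k; together these equal δ_free.
So P = δ_free / [L/(AE) + 1/k] = 3 / [ 1000/(295×45×10³) + 1/(45×10³) ].
P = 3 / 9.755×10⁻⁵ = 30750 N.
σ = P/A = 30750/295 = 104.2 MPa.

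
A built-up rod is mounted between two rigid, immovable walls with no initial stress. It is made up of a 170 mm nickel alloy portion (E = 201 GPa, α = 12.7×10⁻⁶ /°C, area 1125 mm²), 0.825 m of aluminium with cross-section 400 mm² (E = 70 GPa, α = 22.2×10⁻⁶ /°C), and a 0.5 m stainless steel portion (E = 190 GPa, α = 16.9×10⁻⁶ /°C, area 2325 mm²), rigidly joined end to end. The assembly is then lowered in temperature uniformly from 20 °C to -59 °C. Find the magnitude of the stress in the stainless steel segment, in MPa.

If the supports were absent, the total length change would be Σ αᵢΔT Lᵢ = 12.7×10⁻⁶×79×170 + 22.2×10⁻⁶×79×825 + 16.9×10⁻⁶×79×500 = 2.285 mm.
The rigid supports impose zero overall length change; the single axial force P common to all segments must satisfy P Σ Lᵢ/(AᵢEᵢ) = δ_free.
The series flexibility is Σ Lᵢ/(AᵢEᵢ) = 170/(1125×201×10³) + 825/(400×70×10³) + 500/(2325×190×10³) = 3.135×10⁻⁵ mm/N.
Hence P = δ_free / Σ(L/AE) = 2.285/3.135×10⁻⁵ = 72.89 kN (tensile).
σ_{stainless steel} = P / A = 72890 / 2325 = 31.35 MPa.

σ ≈ 31.4 MPa (tensile)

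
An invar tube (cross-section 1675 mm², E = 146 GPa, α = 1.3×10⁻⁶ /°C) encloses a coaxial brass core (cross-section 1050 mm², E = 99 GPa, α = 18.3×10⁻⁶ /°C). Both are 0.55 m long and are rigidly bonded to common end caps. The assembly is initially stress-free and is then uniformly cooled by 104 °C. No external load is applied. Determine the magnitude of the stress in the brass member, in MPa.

The brass has the larger α, so on cooling it would change length more than the invar if both were free. The rigid plates force a common final length, so the brass is put into tension and the invar into compression, with equal and opposite forces P (no external load).
Setting the final lengths equal and cancelling L: (α₁ − α₂)ΔT = P/(A₁E₁) + P/(A₂E₂).
|α₁ − α₂|·ΔT = 17×10⁻⁶ × 104 = 0.001768.
1/(A₁E₁) + 1/(A₂E₂) = 1/(1675×146×10³) + 1/(1050×99×10³) = 1.371×10⁻⁸ N⁻¹.
P = 0.001768 / 1.371×10⁻⁸ = 129000 N = 129 kN.
σ_{brass} = P/A₂ = 129000/1050 = 122.8 MPa, tensile.

σ ≈ 123 MPa (tensile)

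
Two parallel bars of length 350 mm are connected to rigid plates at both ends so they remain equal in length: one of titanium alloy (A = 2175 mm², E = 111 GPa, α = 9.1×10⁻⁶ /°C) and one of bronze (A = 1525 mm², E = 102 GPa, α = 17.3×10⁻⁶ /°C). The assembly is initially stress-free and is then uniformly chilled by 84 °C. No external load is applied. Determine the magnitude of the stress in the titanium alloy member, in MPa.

Equilibrium of a rigid end plate with no external load gives equal and opposite internal forces ±P in the two members. Since α_{bronze} > α_{titanium alloy}, cooling drives the bronze into tension and the titanium alloy into compression.
Setting the final lengths equal and cancelling L: (α₁ − α₂)ΔT = P/(A₁E₁) + P/(A₂E₂).
|α₁ − α₂|·ΔT = 8.2×10⁻⁶ × 84 = 0.0006888.
1/(A₁E₁) + 1/(A₂E₂) = 1/(2175×111×10³) + 1/(1525×102×10³) = 1.057×10⁻⁸ N⁻¹.
So P = 0.0006888 / 1.057×10⁻⁸ = 65.16 kN.
σ_{titanium alloy} = P/A₁ = 65160/2175 = 29.96 MPa, compressive.

σ ≈ 30 MPa (compressive)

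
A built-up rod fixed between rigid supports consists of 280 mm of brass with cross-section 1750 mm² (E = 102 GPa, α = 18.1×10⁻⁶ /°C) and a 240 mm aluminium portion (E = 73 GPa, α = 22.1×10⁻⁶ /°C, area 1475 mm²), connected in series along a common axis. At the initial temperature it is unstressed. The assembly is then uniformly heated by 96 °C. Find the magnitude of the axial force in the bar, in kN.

P ≈ 262 kN (compressive)

Free thermal expansion of the whole bar: Σ αᵢΔT Lᵢ = 18.1×10⁻⁶×96×280 + 22.1×10⁻⁶×96×240 = 0.9957 mm.
The rigid supports impose zero overall length change; the single axial force P common to all segments must satisfy P Σ Lᵢ/(AᵢEᵢ) = δ_free.
The series flexibility is Σ Lᵢ/(AᵢEᵢ) = 280/(1750×102×10³) + 240/(1475×73×10³) = 3.798×10⁻⁶ mm/N.
P = 0.9957 / 3.798×10⁻⁶ = 262200 N = 262.2 kN, compressive.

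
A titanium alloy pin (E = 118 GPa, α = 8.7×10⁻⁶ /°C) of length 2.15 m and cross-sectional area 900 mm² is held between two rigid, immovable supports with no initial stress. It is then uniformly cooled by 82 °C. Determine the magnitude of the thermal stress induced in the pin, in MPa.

Because both ends are immovable the net strain is zero, and the suppressed thermal strain is αΔT = 8.7×10⁻⁶ × 82 = 713.4×10⁻⁶.
σ = EαΔT = 118×10³ × 8.7×10⁻⁶ × 82 = 84.18 MPa (tensile; the pin is trying to contract).

σ ≈ 84.2 MPa (tensile)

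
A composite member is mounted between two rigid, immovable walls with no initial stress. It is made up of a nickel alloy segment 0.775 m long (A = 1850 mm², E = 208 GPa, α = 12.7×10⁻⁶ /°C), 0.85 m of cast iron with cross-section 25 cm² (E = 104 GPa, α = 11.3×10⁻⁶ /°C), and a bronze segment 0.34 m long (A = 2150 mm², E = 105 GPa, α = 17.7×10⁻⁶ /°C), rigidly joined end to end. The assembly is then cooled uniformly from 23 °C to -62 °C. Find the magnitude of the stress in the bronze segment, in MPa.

σ ≈ 148 MPa (tensile)

Free thermal contraction of the whole bar: Σ αᵢΔT Lᵢ = 12.7×10⁻⁶×85×775 + 11.3×10⁻⁶×85×850 + 17.7×10⁻⁶×85×340 = 2.165 mm.
The rigid supports impose zero overall length change; the single axial force P common to all segments must satisfy P Σ Lᵢ/(AᵢEᵢ) = δ_free.
Σ Lᵢ/(AᵢEᵢ) = 775/(1850×208×10³) + 850/(2500×104×10³) + 340/(2150×105×10³) = 6.789×10⁻⁶ mm/N.
So P = 2.165 / 6.789×10⁻⁶ = 318.8 kN, tensile.
σ_{bronze} = P / A = 318800 / 2150 = 148.3 MPa.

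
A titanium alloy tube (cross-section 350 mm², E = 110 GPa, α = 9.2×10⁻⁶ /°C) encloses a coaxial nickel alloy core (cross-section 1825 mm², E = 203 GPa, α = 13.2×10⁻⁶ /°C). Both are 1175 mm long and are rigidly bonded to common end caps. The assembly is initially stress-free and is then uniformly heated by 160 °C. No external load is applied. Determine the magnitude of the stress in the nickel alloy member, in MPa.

σ ≈ 12.2 MPa (compressive)

Equilibrium of a rigid end plate with no external load gives equal and opposite internal forces ±P in the two members. Since α_{nickel alloy} > α_{titanium alloy}, heating drives the nickel alloy into compression and the titanium alloy into tension.
Setting the final lengths equal and cancelling L: (α₁ − α₂)ΔT = P/(A₁E₁) + P/(A₂E₂).
|α₁ − α₂|·ΔT = 4×10⁻⁶ × 160 = 0.00064.
1/(A₁E₁) + 1/(A₂E₂) = 1/(350×110×10³) + 1/(1825×203×10³) = 2.867×10⁻⁸ N⁻¹.
P = 0.00064 / 2.867×10⁻⁸ = 22320 N = 22.32 kN.
σ_{nickel alloy} = P/A₂ = 22320/1825 = 12.23 MPa, compressive.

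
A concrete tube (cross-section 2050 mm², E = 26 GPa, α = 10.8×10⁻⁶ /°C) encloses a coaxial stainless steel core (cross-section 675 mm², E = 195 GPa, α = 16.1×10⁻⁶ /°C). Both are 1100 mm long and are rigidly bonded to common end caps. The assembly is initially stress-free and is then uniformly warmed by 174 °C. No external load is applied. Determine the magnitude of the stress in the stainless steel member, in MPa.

σ ≈ 51.8 MPa (compressive)

Equilibrium of a rigid end plate with no external load gives equal and opposite internal forces ±P in the two members. Since α_{stainless steel} > α_{concrete}, heating drives the stainless steel into compression and the concrete into tension.
Setting the final lengths equal and cancelling L: (α₁ − α₂)ΔT = P/(A₁E₁) + P/(A₂E₂).
|α₁ − α₂|·ΔT = 5.3×10⁻⁶ × 174 = 0.0009222.
1/(A₁E₁) + 1/(A₂E₂) = 1/(2050×26×10³) + 1/(675×195×10³) = 2.636×10⁻⁸ N⁻¹.
P = 0.0009222 / 2.636×10⁻⁸ = 34990 N = 34.99 kN.
σ_{stainless steel} = P/A₂ = 34990/675 = 51.83 MPa, compressive.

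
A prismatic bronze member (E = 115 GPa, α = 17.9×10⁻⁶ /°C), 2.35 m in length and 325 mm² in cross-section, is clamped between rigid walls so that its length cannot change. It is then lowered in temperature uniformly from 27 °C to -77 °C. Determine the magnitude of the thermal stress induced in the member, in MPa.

σ ≈ 214 MPa (tensile)

The supports are rigid, so the total axial strain is zero. The restrained thermal strain is ε = αΔT = 17.9×10⁻⁶ × 104 = 1861.6×10⁻⁶.
Hence σ = E·αΔT = 115×10³ × 1861.6×10⁻⁶ = 214.1 MPa, tensile.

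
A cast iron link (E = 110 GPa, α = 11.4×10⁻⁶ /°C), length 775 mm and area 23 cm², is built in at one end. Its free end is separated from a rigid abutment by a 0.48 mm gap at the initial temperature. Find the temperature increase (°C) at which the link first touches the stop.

ΔT ≈ 54.3 °C

Contact occurs when the free expansion equals the gap: αΔT L = 0.48 mm.
ΔT = 0.48 / (11.4×10⁻⁶ × 775) = 54.33 °C.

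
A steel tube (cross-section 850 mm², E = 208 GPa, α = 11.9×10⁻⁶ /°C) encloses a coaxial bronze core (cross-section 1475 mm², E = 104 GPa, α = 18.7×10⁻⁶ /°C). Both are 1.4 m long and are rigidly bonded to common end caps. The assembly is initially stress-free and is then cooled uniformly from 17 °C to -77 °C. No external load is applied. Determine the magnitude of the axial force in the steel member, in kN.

The bronze has the larger α, so on cooling it would change length more than the steel if both were free. The rigid plates force a common final length, so the bronze is put into tension and the steel into compression, with equal and opposite forces P (no external load).
Equating the net (thermal + elastic) strains gives |α₁ − α₂|·ΔT = P·[1/(A₁E₁) + 1/(A₂E₂)].
|α₁ − α₂|·ΔT = 6.8×10⁻⁶ × 94 = 0.0006392.
1/(A₁E₁) + 1/(A₂E₂) = 1/(850×208×10³) + 1/(1475×104×10³) = 1.218×10⁻⁸ N⁻¹.
P = 0.0006392 / 1.218×10⁻⁸ = 52500 N = 52.5 kN.

P ≈ 52.5 kN (compressive in the steel)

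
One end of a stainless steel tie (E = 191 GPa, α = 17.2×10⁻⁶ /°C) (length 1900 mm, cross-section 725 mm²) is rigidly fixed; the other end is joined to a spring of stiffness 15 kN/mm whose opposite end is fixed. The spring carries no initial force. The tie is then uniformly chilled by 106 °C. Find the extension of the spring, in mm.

δ ≈ 2.87 mm

The unrestrained thermal change is αΔT L = 17.2×10⁻⁶ × 106 × 1900 = 3.464 mm.
With a force P in the spring, the elastic change of the tie is PL/(AE) and that of the spring is P/k; compatibility requires their sum to equal δ_free.
So P = δ_free / [L/(AE) + 1/k] = 3.464 / [ 1900/(725×191×10³) + 1/(15×10³) ].
P = 3.464 / 8.039×10⁻⁵ = 43090 N.
Spring extension = P/k = 43090/(15×10³) = 2.873 mm.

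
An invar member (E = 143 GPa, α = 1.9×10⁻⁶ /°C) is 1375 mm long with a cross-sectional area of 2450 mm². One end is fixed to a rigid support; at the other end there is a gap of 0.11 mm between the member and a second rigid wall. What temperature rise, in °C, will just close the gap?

ΔT ≈ 42.1 °C

Contact occurs when the free expansion equals the gap: αΔT L = 0.11 mm.
ΔT = 0.11 / (1.9×10⁻⁶ × 1375) = 42.11 °C.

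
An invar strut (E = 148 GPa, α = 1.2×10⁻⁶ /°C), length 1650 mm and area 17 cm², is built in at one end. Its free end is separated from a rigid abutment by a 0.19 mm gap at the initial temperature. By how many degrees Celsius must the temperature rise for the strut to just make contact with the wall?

ΔT ≈ 96 °C

Contact occurs when the free expansion equals the gap: αΔT L = 0.19 mm.
So ΔT = g/(αL) = 0.19/(1.2×10⁻⁶ × 1650) = 95.96 °C.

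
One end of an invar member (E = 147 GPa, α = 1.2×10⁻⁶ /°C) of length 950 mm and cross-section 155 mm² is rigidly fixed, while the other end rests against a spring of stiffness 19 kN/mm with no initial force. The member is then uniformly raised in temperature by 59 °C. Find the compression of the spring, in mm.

If the spring were absent the member would lengthen by αΔT L = 1.2×10⁻⁶ × 59 × 950 = 0.06726 mm.
Let P be the compressive force at the spring. The member shortens elastically by PL/(AE) and the spring compresses by P/k; together these equal δ_free.
P [ L/(AE) + 1/k ] = δ_free → P [ 950/(155×147×10³) + 1/(19×10³) ] = 0.06726.
P = 0.06726 / 9.433×10⁻⁵ = 713.1 N.
Spring compression = P/k = 713.1/(19×10³) = 0.03753 mm.

δ ≈ 0.0375 mm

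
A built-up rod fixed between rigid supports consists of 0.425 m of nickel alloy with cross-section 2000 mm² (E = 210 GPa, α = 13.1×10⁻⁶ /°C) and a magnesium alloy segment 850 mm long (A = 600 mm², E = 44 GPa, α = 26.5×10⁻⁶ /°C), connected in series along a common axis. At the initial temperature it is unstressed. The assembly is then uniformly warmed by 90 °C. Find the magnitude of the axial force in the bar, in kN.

P ≈ 76.1 kN (compressive)

With the walls removed the bar would change length by δ_free = Σ αᵢΔT Lᵢ = 13.1×10⁻⁶×90×425 + 26.5×10⁻⁶×90×850 = 2.528 mm.
The rigid supports impose zero overall length change; the single axial force P common to all segments must satisfy P Σ Lᵢ/(AᵢEᵢ) = δ_free.
The series flexibility is Σ Lᵢ/(AᵢEᵢ) = 425/(2000×210×10³) + 850/(600×44×10³) = 3.321×10⁻⁵ mm/N.
P = 2.528 / 3.321×10⁻⁵ = 76130 N = 76.13 kN, compressive.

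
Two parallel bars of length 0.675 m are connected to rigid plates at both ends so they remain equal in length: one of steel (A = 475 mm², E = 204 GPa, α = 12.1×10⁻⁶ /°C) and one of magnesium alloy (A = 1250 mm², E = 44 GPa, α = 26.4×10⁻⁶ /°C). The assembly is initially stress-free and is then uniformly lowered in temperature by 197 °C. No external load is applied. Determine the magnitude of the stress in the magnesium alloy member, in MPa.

Both members must finish at the same length. With the larger α, the magnesium alloy tends to over-contract; the plates restrain it, putting the magnesium alloy in tension and the steel in compression. With no external load the two internal forces are equal and opposite, magnitude P.
Setting the final lengths equal and cancelling L: (α₁ − α₂)ΔT = P/(A₁E₁) + P/(A₂E₂).
|α₁ − α₂|·ΔT = 14.3×10⁻⁶ × 197 = 0.002817.
1/(A₁E₁) + 1/(A₂E₂) = 1/(475×204×10³) + 1/(1250×44×10³) = 2.85×10⁻⁸ N⁻¹.
So P = 0.002817 / 2.85×10⁻⁸ = 98.84 kN.
σ_{magnesium alloy} = P/A₂ = 98840/1250 = 79.07 MPa, tensile.

σ ≈ 79.1 MPa (tensile)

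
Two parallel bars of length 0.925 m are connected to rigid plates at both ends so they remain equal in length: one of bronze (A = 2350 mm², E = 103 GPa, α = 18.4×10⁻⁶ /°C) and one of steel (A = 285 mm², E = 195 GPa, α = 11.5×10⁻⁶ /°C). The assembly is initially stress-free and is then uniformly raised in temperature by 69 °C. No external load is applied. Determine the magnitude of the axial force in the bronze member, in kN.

Both members must finish at the same length. With the larger α, the bronze tends to over-expand; the plates restrain it, putting the bronze in compression and the steel in tension. With no external load the two internal forces are equal and opposite, magnitude P.
Compatibility of the two members (thermal + elastic change equal): (α₁ − α₂)ΔT = P·[1/(A₁E₁) + 1/(A₂E₂)].
|α₁ − α₂|·ΔT = 6.9×10⁻⁶ × 69 = 0.0004761.
1/(A₁E₁) + 1/(A₂E₂) = 1/(2350×103×10³) + 1/(285×195×10³) = 2.213×10⁻⁸ N⁻¹.
P = 0.0004761 / 2.213×10⁻⁸ = 21520 N = 21.52 kN.

P ≈ 21.5 kN (compressive in the bronze)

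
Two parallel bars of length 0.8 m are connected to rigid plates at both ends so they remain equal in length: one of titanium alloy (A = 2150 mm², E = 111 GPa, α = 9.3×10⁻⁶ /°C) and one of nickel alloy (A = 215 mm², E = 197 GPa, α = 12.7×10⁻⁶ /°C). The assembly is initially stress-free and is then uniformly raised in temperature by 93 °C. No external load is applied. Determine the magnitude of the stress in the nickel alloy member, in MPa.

Equilibrium of a rigid end plate with no external load gives equal and opposite internal forces ±P in the two members. Since α_{nickel alloy} > α_{titanium alloy}, heating drives the nickel alloy into compression and the titanium alloy into tension.
Compatibility of the two members (thermal + elastic change equal): (α₁ − α₂)ΔT = P·[1/(A₁E₁) + 1/(A₂E₂)].
|α₁ − α₂|·ΔT = 3.4×10⁻⁶ × 93 = 0.0003162.
1/(A₁E₁) + 1/(A₂E₂) = 1/(2150×111×10³) + 1/(215×197×10³) = 2.78×10⁻⁸ N⁻¹.
So P = 0.0003162 / 2.78×10⁻⁸ = 11.37 kN.
σ_{nickel alloy} = P/A₂ = 11370/215 = 52.9 MPa, compressive.

σ ≈ 52.9 MPa (compressive)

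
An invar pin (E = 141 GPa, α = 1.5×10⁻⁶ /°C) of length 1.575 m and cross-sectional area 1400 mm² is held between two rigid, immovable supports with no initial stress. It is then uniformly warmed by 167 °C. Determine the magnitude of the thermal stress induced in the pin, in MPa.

σ ≈ 35.3 MPa (compressive)

Because both ends are immovable the net strain is zero, and the suppressed thermal strain is αΔT = 1.5×10⁻⁶ × 167 = 250.5×10⁻⁶.
σ = EαΔT = 141×10³ × 1.5×10⁻⁶ × 167 = 35.32 MPa (compressive; the pin is trying to expand).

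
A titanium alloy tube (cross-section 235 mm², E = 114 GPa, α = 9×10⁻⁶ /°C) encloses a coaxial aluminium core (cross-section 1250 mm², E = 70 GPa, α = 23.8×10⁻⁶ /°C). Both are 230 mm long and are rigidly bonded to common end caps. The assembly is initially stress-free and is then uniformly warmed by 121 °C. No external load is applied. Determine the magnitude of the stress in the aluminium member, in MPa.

σ ≈ 29.4 MPa (compressive)

Equilibrium of a rigid end plate with no external load gives equal and opposite internal forces ±P in the two members. Since α_{aluminium} > α_{titanium alloy}, heating drives the aluminium into compression and the titanium alloy into tension.
Compatibility of the two members (thermal + elastic change equal): (α₁ − α₂)ΔT = P·[1/(A₁E₁) + 1/(A₂E₂)].
|α₁ − α₂|·ΔT = 14.8×10⁻⁶ × 121 = 0.001791.
1/(A₁E₁) + 1/(A₂E₂) = 1/(235×114×10³) + 1/(1250×70×10³) = 4.876×10⁻⁸ N⁻¹.
P = 0.001791 / 4.876×10⁻⁸ = 36730 N = 36.73 kN.
σ_{aluminium} = P/A₂ = 36730/1250 = 29.38 MPa, compressive.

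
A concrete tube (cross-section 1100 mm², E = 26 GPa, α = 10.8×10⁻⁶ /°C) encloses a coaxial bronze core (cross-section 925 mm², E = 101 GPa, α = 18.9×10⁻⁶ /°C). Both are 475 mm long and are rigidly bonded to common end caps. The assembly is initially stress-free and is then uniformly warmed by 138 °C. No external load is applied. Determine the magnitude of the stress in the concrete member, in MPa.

σ ≈ 22.3 MPa (tensile)

Equilibrium of a rigid end plate with no external load gives equal and opposite internal forces ±P in the two members. Since α_{bronze} > α_{concrete}, heating drives the bronze into compression and the concrete into tension.
Equating the net (thermal + elastic) strains gives |α₁ − α₂|·ΔT = P·[1/(A₁E₁) + 1/(A₂E₂)].
|α₁ − α₂|·ΔT = 8.1×10⁻⁶ × 138 = 0.001118.
1/(A₁E₁) + 1/(A₂E₂) = 1/(1100×26×10³) + 1/(925×101×10³) = 4.567×10⁻⁸ N⁻¹.
So P = 0.001118 / 4.567×10⁻⁸ = 24.48 kN.
σ_{concrete} = P/A₁ = 24480/1100 = 22.25 MPa, tensile.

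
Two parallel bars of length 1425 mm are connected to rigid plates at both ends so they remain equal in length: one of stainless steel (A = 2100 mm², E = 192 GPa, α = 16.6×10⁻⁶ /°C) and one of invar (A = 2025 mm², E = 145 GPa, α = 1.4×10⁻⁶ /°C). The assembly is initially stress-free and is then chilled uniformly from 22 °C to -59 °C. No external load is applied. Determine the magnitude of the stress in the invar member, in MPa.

σ ≈ 103 MPa (compressive)

Equilibrium of a rigid end plate with no external load gives equal and opposite internal forces ±P in the two members. Since α_{stainless steel} > α_{invar}, cooling drives the stainless steel into tension and the invar into compression.
Compatibility of the two members (thermal + elastic change equal): (α₁ − α₂)ΔT = P·[1/(A₁E₁) + 1/(A₂E₂)].
|α₁ − α₂|·ΔT = 15.2×10⁻⁶ × 81 = 0.001231.
1/(A₁E₁) + 1/(A₂E₂) = 1/(2100×192×10³) + 1/(2025×145×10³) = 5.886×10⁻⁹ N⁻¹.
P = 0.001231 / 5.886×10⁻⁹ = 209200 N = 209.2 kN.
σ_{invar} = P/A₂ = 209200/2025 = 103.3 MPa, compressive.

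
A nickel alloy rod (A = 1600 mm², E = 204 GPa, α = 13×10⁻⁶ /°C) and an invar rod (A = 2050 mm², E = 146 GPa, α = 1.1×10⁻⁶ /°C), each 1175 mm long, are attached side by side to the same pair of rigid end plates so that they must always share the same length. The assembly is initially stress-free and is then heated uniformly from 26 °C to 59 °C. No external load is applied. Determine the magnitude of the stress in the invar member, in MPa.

σ ≈ 29.9 MPa (tensile)

The nickel alloy has the larger α, so on heating it would change length more than the invar if both were free. The rigid plates force a common final length, so the nickel alloy is put into compression and the invar into tension, with equal and opposite forces P (no external load).
Setting the final lengths equal and cancelling L: (α₁ − α₂)ΔT = P/(A₁E₁) + P/(A₂E₂).
|α₁ − α₂|·ΔT = 11.9×10⁻⁶ × 33 = 0.0003927.
1/(A₁E₁) + 1/(A₂E₂) = 1/(1600×204×10³) + 1/(2050×146×10³) = 6.405×10⁻⁹ N⁻¹.
So P = 0.0003927 / 6.405×10⁻⁹ = 61.31 kN.
σ_{invar} = P/A₂ = 61310/2050 = 29.91 MPa, tensile.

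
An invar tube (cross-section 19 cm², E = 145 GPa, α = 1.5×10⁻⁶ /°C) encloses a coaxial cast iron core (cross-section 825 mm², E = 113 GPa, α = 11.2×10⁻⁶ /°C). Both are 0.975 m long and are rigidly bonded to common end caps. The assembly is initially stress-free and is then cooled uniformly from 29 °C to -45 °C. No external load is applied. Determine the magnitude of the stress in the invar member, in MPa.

Both members must finish at the same length. With the larger α, the cast iron tends to over-contract; the plates restrain it, putting the cast iron in tension and the invar in compression. With no external load the two internal forces are equal and opposite, magnitude P.
Equating the net (thermal + elastic) strains gives |α₁ − α₂|·ΔT = P·[1/(A₁E₁) + 1/(A₂E₂)].
|α₁ − α₂|·ΔT = 9.7×10⁻⁶ × 74 = 0.0007178.
1/(A₁E₁) + 1/(A₂E₂) = 1/(1900×145×10³) + 1/(825×113×10³) = 1.436×10⁻⁸ N⁻¹.
So P = 0.0007178 / 1.436×10⁻⁸ = 50 kN.
σ_{invar} = P/A₁ = 50000/1900 = 26.31 MPa, compressive.

σ ≈ 26.3 MPa (compressive)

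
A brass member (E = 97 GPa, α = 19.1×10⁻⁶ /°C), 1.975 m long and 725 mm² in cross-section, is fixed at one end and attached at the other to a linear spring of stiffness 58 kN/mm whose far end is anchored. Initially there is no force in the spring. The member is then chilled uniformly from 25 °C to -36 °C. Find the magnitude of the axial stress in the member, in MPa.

The unrestrained thermal change is αΔT L = 19.1×10⁻⁶ × 61 × 1975 = 2.301 mm.
Let P be the tensile force in the spring. The member extends elastically by PL/(AE) and the spring stretches by P/k; together these equal δ_free.
So P = δ_free / [L/(AE) + 1/k] = 2.301 / [ 1975/(725×97×10³) + 1/(58×10³) ].
P = 2.301 / 4.533×10⁻⁵ = 50770 N.
σ = P/A = 50770/725 = 70.02 MPa.

σ ≈ 70 MPa (tensile)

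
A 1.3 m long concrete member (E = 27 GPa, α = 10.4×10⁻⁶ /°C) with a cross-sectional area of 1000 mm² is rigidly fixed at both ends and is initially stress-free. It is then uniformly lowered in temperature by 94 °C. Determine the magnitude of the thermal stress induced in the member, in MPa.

Because both ends are immovable the net strain is zero, and the suppressed thermal strain is αΔT = 10.4×10⁻⁶ × 94 = 977.6×10⁻⁶.
The stress required to suppress this strain is σ = Eε = 27×10³ × 977.6×10⁻⁶ = 26.4 MPa, tensile since the member is trying to contract.

σ ≈ 26.4 MPa (tensile)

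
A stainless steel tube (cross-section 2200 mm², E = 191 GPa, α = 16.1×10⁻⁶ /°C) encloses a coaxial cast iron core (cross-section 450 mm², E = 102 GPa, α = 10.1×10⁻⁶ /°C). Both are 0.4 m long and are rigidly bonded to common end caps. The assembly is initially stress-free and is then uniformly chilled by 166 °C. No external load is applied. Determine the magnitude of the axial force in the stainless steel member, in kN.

Equilibrium of a rigid end plate with no external load gives equal and opposite internal forces ±P in the two members. Since α_{stainless steel} > α_{cast iron}, cooling drives the stainless steel into tension and the cast iron into compression.
Setting the final lengths equal and cancelling L: (α₁ − α₂)ΔT = P/(A₁E₁) + P/(A₂E₂).
|α₁ − α₂|·ΔT = 6×10⁻⁶ × 166 = 0.000996.
1/(A₁E₁) + 1/(A₂E₂) = 1/(2200×191×10³) + 1/(450×102×10³) = 2.417×10⁻⁸ N⁻¹.
So P = 0.000996 / 2.417×10⁻⁸ = 41.21 kN.

P ≈ 41.2 kN (tensile in the stainless steel)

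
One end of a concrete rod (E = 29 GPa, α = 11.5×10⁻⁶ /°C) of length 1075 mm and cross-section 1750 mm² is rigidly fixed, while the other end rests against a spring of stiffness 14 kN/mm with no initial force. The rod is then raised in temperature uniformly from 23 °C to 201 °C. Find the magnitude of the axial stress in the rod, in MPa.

σ ≈ 13.6 MPa (compressive)

The unrestrained thermal change is αΔT L = 11.5×10⁻⁶ × 178 × 1075 = 2.201 mm.
Let P be the compressive force at the spring. The rod shortens elastically by PL/(AE) and the spring compresses by P/k; together these equal δ_free.
P [ L/(AE) + 1/k ] = δ_free → P [ 1075/(1750×29×10³) + 1/(14×10³) ] = 2.201.
P = 2.201 / 9.261×10⁻⁵ = 23760 N.
σ = P/A = 23760/1750 = 13.58 MPa.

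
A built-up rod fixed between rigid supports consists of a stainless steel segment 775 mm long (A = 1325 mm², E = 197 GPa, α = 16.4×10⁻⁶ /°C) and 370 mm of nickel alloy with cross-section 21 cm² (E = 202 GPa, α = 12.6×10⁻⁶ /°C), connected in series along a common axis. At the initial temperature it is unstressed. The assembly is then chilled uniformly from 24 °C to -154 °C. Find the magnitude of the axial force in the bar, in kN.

P ≈ 805 kN (tensile)

With the walls removed the bar would change length by δ_free = Σ αᵢΔT Lᵢ = 16.4×10⁻⁶×178×775 + 12.6×10⁻⁶×178×370 = 3.092 mm.
The rigid supports impose zero overall length change; the single axial force P common to all segments must satisfy P Σ Lᵢ/(AᵢEᵢ) = δ_free.
Σ Lᵢ/(AᵢEᵢ) = 775/(1325×197×10³) + 370/(2100×202×10³) = 3.841×10⁻⁶ mm/N.
So P = 3.092 / 3.841×10⁻⁶ = 805 kN, tensile.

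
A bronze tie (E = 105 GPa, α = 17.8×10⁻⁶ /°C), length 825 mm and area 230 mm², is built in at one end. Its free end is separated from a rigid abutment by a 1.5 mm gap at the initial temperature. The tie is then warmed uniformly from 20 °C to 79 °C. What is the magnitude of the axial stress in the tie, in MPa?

σ ≈ 0 MPa

If the wall were absent the tie would grow by αΔT L = 17.8×10⁻⁶ × 59 × 825 = 0.8664 mm.
Since δ_free = 0.866 mm is less than the 1.5 mm gap, the tie never touches the wall. No axial force develops.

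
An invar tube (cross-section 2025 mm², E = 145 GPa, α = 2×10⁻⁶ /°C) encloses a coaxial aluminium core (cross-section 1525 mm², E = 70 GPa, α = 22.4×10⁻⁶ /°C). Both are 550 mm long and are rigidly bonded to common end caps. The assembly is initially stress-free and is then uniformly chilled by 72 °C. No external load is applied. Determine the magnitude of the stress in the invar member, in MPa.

Equilibrium of a rigid end plate with no external load gives equal and opposite internal forces ±P in the two members. Since α_{aluminium} > α_{invar}, cooling drives the aluminium into tension and the invar into compression.
Compatibility of the two members (thermal + elastic change equal): (α₁ − α₂)ΔT = P·[1/(A₁E₁) + 1/(A₂E₂)].
|α₁ − α₂|·ΔT = 20.4×10⁻⁶ × 72 = 0.001469.
1/(A₁E₁) + 1/(A₂E₂) = 1/(2025×145×10³) + 1/(1525×70×10³) = 1.277×10⁻⁸ N⁻¹.
P = 0.001469 / 1.277×10⁻⁸ = 115000 N = 115 kN.
σ_{invar} = P/A₁ = 115000/2025 = 56.78 MPa, compressive.

σ ≈ 56.8 MPa (compressive)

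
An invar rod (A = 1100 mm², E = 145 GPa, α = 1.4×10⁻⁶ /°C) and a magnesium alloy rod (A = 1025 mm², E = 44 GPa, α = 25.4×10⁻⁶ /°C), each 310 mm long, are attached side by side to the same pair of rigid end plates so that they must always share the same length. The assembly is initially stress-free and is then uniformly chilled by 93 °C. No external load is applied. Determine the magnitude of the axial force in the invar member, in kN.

The magnesium alloy has the larger α, so on cooling it would change length more than the invar if both were free. The rigid plates force a common final length, so the magnesium alloy is put into tension and the invar into compression, with equal and opposite forces P (no external load).
Setting the final lengths equal and cancelling L: (α₁ − α₂)ΔT = P/(A₁E₁) + P/(A₂E₂).
|α₁ − α₂|·ΔT = 24×10⁻⁶ × 93 = 0.002232.
1/(A₁E₁) + 1/(A₂E₂) = 1/(1100×145×10³) + 1/(1025×44×10³) = 2.844×10⁻⁸ N⁻¹.
So P = 0.002232 / 2.844×10⁻⁸ = 78.47 kN.

P ≈ 78.5 kN (compressive in the invar)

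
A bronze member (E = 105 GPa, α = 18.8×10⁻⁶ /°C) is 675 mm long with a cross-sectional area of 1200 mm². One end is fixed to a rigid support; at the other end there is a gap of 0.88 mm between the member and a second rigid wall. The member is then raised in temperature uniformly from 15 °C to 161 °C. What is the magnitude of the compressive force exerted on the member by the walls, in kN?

P ≈ 182 kN

If the wall were absent the member would grow by αΔT L = 18.8×10⁻⁶ × 146 × 675 = 1.853 mm.
This exceeds the 0.88 mm gap, so the wall pushes back. The portion of expansion that must be recovered elastically is δ_free − gap = 1.853 − 0.88 = 0.9727 mm.
So σ = E(δ_free − g)/L = 105×10³ × 0.9727/675 = 151.3 MPa.
Force on the wall = σA = 151.3 × 1200 mm² = 181.6 kN.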